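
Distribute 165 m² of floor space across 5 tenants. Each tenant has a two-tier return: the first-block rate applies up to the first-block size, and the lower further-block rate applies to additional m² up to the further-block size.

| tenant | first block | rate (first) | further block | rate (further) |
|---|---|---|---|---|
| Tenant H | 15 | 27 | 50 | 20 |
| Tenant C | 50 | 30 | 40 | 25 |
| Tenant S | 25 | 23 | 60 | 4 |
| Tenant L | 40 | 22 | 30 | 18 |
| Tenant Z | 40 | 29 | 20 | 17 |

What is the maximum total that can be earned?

Order all 10 blocks by rate: Tenant C/T1 30 > Tenant Z/T1 29 > Tenant H/T1 27 > Tenant C/T2 25 > Tenant S/T1 23 > Tenant L/T1 22 > Tenant H/T2 20 > Tenant L/T2 18 > Tenant Z/T2 17 > Tenant S/T2 4.
Tenant C/T1 (30): +50 → 115 left.
Fill Tenant Z T1 block (40 at 29) → 75 left.
Fill Tenant H T1 block (15 at 27) → 60 left.
Fill Tenant C T2 block (40 at 25) → 20 left.
Tenant S T1 at 23: only 20 left, fill 20.
Total = 30×50 + 29×40 + 27×15 + 25×40 + 23×20 = 4525.

4525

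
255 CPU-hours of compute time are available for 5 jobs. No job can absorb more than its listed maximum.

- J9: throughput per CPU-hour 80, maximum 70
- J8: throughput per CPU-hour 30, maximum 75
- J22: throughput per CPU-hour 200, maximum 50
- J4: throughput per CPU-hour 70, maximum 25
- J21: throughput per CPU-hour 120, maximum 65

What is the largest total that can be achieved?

Highest throughput per CPU-hour first: J22 200 > J21 120 > J9 80 > J4 70 > J8 30.
J22: +50 to 50 (cap) → 205 left.
Give J21 65 to hit its cap of 65 → 140 left.
J9: +70 to 70 (cap) → 70 left.
J4: +25 to 25 (cap) → 45 left.
J8 has room for 75 but only 45 remain, so it gets 45.
Total = 80×70 + 30×45 + 200×50 + 70×25 + 120×65 = 26500.

26500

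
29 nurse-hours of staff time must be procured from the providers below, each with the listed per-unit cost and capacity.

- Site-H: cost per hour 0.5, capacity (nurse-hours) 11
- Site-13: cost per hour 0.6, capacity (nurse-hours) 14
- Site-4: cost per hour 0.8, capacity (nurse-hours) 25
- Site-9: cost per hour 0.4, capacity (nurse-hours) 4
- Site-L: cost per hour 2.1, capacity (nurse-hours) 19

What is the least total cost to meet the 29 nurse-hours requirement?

Cheapest first:
Take 4 from Site-9 at 0.4 ; need 25 more.
Site-H at 0.5: take all 11 nurse-hours ; 14 still needed.
Take 14 from Site-13 at 0.6 ; need 0 more.
Site-4, Site-L: unused.
Cost = 4×0.4 + 11×0.5 + 14×0.6 = 15.5.

15.5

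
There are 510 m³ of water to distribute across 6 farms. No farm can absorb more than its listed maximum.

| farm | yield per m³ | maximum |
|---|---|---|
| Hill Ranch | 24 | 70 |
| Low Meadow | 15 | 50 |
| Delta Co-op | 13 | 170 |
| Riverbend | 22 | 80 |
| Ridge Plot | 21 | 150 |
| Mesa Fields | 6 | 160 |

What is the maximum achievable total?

9420

Order the farms by yield per m³: Hill Ranch 24 > Riverbend 22 > Ridge Plot 21 > Low Meadow 15 > Delta Co-op 13 > Mesa Fields 6.
Hill Ranch: +70 to 70 (cap) — 440 left.
Riverbend takes 80 to reach its cap of 80 — 360 left.
Ridge Plot takes 150 to reach its cap of 150 — 210 left.
Give Low Meadow 50 to hit its cap of 50 — 160 left.
Only 160 left; Delta Co-op takes them to reach 160.
Total = 24×70 + 15×50 + 13×160 + 22×80 + 21×150 = 9420.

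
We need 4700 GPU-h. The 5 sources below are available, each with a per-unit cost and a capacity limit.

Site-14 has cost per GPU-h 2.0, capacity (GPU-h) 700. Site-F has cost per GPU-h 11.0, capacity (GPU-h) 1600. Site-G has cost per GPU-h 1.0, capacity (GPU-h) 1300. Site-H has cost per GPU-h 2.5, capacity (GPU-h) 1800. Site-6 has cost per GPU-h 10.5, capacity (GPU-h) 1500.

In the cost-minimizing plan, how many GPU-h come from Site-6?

Cheapest first:
Take 1300 from Site-G at 1.0 → need 3400 more.
Site-14 (2.0): use full 700 → 2700 GPU-h to go.
Site-H (2.5): use full 1800 → 900 GPU-h to go.
Site-6 (10.5): take the remaining 900 → done.
Site-F: unused.

900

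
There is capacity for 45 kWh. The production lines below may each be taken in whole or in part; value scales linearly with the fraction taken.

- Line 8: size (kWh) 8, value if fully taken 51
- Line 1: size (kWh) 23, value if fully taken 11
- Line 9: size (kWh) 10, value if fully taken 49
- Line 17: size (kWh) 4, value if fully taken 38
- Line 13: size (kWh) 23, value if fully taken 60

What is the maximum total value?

Sort by value density: Line 17 38/4≈9.5, Line 8 51/8≈6.38, Line 9 49/10≈4.9, Line 13 60/23≈2.61, Line 1 11/23≈0.478.
Take all of Line 17 (4 kWh, value 38) — 41 kWh left.
Line 8: take in full, 8 kWh for value 51 — 33 left.
Take all of Line 9 (10 kWh, value 49) — 23 kWh left.
Take all of Line 13 (23 kWh, value 60) — 0 kWh left.
Total value = 198.

198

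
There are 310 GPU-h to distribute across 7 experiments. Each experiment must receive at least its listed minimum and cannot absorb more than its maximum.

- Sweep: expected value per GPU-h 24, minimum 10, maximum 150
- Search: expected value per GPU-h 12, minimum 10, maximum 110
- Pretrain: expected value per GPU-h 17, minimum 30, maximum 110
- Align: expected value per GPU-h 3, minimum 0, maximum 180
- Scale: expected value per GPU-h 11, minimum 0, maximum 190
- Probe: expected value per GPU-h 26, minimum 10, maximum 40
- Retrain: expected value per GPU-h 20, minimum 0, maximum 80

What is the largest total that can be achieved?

Meeting every minimum uses 10+10+30+0+0+10+0 = 60 GPU-h, leaving 250.
Highest expected value per GPU-h first: Probe 26 > Sweep 24 > Retrain 20 > Pretrain 17 > Search 12 > Scale 11 > Align 3.
Probe takes 30 more to reach its cap of 40 ; 220 left.
Sweep: +140 to 150 (cap) ; 80 left.
Give Retrain 80 more to hit its cap of 80 ; 0 left.
Total = 24×150 + 12×10 + 17×30 + 26×40 + 20×80 = 6870.

6870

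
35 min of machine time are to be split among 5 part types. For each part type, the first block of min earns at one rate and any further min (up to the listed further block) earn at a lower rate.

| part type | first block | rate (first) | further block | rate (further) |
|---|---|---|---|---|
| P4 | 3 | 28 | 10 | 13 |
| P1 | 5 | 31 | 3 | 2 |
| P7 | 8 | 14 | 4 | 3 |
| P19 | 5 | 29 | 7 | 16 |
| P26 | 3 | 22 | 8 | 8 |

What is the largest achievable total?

Treat each block as its own option and order by rate: P1/first 31 > P19/first 29 > P4/first 28 > P26/first 22 > P19/second 16 > P7/first 14 > P4/second 13 > P26/second 8 > P7/second 3 > P1/second 2.
P1 first at 31: fill all 5 → 30 left.
P19/first (29): +5 → 25 left.
Fill P4 first block (3 at 28) → 22 left.
P26/first (22): +3 → 19 left.
P19 second at 16: fill all 7 → 12 left.
P7/first (14): +8 → 4 left.
P4/second: +4 of 10 at 13; pool empty.
Total = 31×5 + 29×5 + 28×3 + 22×3 + 16×7 + 14×8 + 13×4 = 726.

726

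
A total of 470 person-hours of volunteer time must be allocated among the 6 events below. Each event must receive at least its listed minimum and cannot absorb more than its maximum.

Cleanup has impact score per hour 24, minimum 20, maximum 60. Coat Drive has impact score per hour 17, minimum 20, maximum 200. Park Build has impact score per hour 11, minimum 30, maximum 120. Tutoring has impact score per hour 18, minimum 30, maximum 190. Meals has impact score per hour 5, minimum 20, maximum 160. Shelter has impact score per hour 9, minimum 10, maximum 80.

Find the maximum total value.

8100

Meeting every minimum uses 20+20+30+30+20+10 = 130 person-hours, leaving 340.
Highest impact score per hour first: Cleanup 24 > Tutoring 18 > Coat Drive 17 > Park Build 11 > Shelter 9 > Meals 5.
Give Cleanup 40 more to hit its cap of 60 — 300 left.
Tutoring: +160 to 190 (cap) — 140 left.
Coat Drive: +140 (room for 180) → 160. Pool exhausted.
Total = 24×60 + 17×160 + 11×30 + 18×190 + 5×20 + 9×10 = 8100.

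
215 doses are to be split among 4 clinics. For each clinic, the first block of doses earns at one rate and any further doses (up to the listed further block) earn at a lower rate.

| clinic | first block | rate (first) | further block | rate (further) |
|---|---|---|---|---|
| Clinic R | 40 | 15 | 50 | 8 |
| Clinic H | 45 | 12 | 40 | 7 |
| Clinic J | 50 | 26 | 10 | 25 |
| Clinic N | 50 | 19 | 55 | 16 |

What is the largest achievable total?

Rank every tier by rate: Clinic J/first 26 > Clinic J/second 25 > Clinic N/first 19 > Clinic N/second 16 > Clinic R/first 15 > Clinic H/first 12 > Clinic R/second 8 > Clinic H/second 7.
Clinic J/first (26): +50 → 165 left.
Clinic J/second (25): +10 → 155 left.
Clinic N first at 19: fill all 50 → 105 left.
Clinic N second at 16: fill all 55 → 50 left.
Clinic R/first (15): +40 → 10 left.
10 remain; put them into Clinic H first at 12.
Total = 26×50 + 25×10 + 19×50 + 16×55 + 15×40 + 12×10 = 4100.

4100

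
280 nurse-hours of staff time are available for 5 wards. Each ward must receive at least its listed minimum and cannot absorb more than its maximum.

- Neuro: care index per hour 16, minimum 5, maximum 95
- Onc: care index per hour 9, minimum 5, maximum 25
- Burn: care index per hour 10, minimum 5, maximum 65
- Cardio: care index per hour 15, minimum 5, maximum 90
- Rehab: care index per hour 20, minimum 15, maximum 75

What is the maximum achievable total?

Meeting every minimum uses 5+5+5+5+15 = 35 nurse-hours, leaving 245.
Highest care index per hour first: Rehab 20 > Neuro 16 > Cardio 15 > Burn 10 > Onc 9.
Rehab takes 60 more to reach its cap of 75 → 185 left.
Neuro takes 90 more to reach its cap of 95 → 95 left.
Give Cardio 85 more to hit its cap of 90 → 10 left.
Burn has room for 60 more but only 10 remain, so it gets 15.
Total = 16×95 + 9×5 + 10×15 + 15×90 + 20×75 = 4565.

4565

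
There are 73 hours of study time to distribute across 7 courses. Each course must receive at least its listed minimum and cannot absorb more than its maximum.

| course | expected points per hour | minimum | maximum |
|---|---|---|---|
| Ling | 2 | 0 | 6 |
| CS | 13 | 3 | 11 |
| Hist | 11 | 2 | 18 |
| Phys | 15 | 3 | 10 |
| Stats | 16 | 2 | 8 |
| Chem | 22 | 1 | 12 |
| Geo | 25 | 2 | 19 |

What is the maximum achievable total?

Meeting every minimum uses 0+3+2+3+2+1+2 = 13 hours, leaving 60.
Rank by expected points per hour: Geo 25 > Chem 22 > Stats 16 > Phys 15 > CS 13 > Hist 11 > Ling 2.
Geo takes 17 more to reach its cap of 19 → 43 left.
Chem: +11 to 12 (cap) → 32 left.
Give Stats 6 more to hit its cap of 8 → 26 left.
Give Phys 7 more to hit its cap of 10 → 19 left.
Give CS 8 more to hit its cap of 11 → 11 left.
Only 11 left; Hist takes them to reach 13.
Total = 13×11 + 11×13 + 15×10 + 16×8 + 22×12 + 25×19 = 1303.

1303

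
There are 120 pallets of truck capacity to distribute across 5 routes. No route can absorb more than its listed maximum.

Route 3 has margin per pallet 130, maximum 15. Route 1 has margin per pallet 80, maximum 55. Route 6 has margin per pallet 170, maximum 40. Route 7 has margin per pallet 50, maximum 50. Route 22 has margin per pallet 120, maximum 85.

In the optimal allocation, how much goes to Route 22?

65

Highest margin per pallet first: Route 6 170 > Route 3 130 > Route 22 120 > Route 1 80 > Route 7 50.
Give Route 6 40 to hit its cap of 40 ; 80 left.
Route 3: +15 to 15 (cap) ; 65 left.
Route 22 has room for 85 but only 65 remain, so it gets 65.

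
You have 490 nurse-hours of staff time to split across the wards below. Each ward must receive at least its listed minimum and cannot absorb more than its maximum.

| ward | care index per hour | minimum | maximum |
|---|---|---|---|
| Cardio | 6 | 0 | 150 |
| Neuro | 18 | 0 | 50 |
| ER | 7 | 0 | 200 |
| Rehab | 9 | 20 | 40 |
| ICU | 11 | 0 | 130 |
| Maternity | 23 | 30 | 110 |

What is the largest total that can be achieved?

6340

Meeting every minimum uses 0+0+0+20+0+30 = 50 nurse-hours, leaving 440.
Highest care index per hour first: Maternity 23 > Neuro 18 > ICU 11 > Rehab 9 > ER 7 > Cardio 6.
Maternity: +80 to 110 (cap) — 360 left.
Neuro: +50 to 50 (cap) — 310 left.
Give ICU 130 more to hit its cap of 130 — 180 left.
Give Rehab 20 more to hit its cap of 40 — 160 left.
ER has room for 200 more but only 160 remain, so it gets 160.
Total = 18×50 + 7×160 + 9×40 + 11×130 + 23×110 = 6340.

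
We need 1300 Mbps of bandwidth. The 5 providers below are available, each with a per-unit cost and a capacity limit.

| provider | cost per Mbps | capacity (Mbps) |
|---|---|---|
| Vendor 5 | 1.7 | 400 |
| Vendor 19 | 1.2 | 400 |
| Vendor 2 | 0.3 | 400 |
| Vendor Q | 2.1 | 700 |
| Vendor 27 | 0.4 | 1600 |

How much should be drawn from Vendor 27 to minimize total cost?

900

Fill from the cheapest provider first.
Vendor 2 at 0.3: take all 400 Mbps ; 900 still needed.
Vendor 27 (0.4): take the remaining 900 ; done.
Vendor 19, Vendor 5, Vendor Q: unused.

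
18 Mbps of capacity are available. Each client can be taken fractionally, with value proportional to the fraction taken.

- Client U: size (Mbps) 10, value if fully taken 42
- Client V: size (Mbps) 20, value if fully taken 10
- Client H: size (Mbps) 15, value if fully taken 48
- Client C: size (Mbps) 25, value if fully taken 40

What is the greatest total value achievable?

67.6

Rank by value-to-size ratio: Client U 42/10≈4.2, Client H 48/15≈3.2, Client C 40/25≈1.6, Client V 10/20≈0.5.
All 10 Mbps of Client U fit (value 42) → 8 remain.
Fill the last 8 Mbps with part of Client H: 8/15 of it earns 25.6.
Total value = 67.6.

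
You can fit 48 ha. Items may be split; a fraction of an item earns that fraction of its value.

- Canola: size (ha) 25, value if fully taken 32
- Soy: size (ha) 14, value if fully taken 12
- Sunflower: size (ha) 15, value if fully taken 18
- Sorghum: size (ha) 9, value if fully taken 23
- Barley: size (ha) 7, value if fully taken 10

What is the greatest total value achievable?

73.4

Sort by value density: Sorghum 23/9≈2.56, Barley 10/7≈1.43, Canola 32/25≈1.28, Sunflower 18/15≈1.2, Soy 12/14≈0.857.
All 9 ha of Sorghum fit (value 23) → 39 remain.
Barley: take in full, 7 ha for value 10 → 32 left.
All 25 ha of Canola fit (value 32) → 7 remain.
7 ha left: a 7/15 share of Sunflower gives 18×7/15 = 8.4.
Total value = 73.4.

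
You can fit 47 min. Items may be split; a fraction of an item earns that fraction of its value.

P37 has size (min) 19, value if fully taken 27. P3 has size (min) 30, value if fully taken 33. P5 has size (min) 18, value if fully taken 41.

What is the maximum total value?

79

Rank by value-to-size ratio: P5 41/18≈2.28, P37 27/19≈1.42, P3 33/30≈1.1.
Take all of P5 (18 min, value 41) — 29 min left.
All 19 min of P37 fit (value 27) — 10 remain.
Fill the last 10 min with part of P3: 10/30 of it earns 11.
Total value = 79.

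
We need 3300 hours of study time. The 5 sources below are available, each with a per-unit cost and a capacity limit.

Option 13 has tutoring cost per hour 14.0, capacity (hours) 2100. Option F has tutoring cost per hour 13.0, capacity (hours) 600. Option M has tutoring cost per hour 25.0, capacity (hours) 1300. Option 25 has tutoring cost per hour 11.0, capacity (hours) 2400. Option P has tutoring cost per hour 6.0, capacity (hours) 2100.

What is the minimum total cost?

25800

Cheapest first:
Option P (6.0): use full 2100 — 1200 hours to go.
Option 25 at 11.0: take 1200 of its 2400 — requirement met.
Option F, Option 13, Option M: unused.
Cost = 2100×6.0 + 1200×11.0 = 25800.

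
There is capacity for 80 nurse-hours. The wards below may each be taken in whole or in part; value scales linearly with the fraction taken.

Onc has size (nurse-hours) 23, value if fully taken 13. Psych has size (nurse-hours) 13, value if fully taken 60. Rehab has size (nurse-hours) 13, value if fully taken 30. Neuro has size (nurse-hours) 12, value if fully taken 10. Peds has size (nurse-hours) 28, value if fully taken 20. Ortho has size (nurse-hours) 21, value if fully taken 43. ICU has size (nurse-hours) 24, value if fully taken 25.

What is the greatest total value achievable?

Rank by value-to-size ratio: Psych 60/13≈4.62, Rehab 30/13≈2.31, Ortho 43/21≈2.05, ICU 25/24≈1.04, Neuro 10/12≈0.833, Peds 20/28≈0.714, Onc 13/23≈0.565.
Psych: take in full, 13 nurse-hours for value 60 ; 67 left.
All 13 nurse-hours of Rehab fit (value 30) ; 54 remain.
All 21 nurse-hours of Ortho fit (value 43) ; 33 remain.
All 24 nurse-hours of ICU fit (value 25) ; 9 remain.
Fill the last 9 nurse-hours with part of Neuro: 9/12 of it earns 7.5.
Total value = 165.5.

165.5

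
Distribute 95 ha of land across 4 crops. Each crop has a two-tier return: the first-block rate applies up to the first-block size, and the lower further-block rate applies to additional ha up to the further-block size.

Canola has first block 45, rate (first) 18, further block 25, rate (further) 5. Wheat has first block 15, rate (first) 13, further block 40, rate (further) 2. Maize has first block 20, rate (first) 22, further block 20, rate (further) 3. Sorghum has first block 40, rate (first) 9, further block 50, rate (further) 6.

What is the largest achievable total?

1580

Treat each block as its own option and order by rate: Maize/T1 22 > Canola/T1 18 > Wheat/T1 13 > Sorghum/T1 9 > Sorghum/T2 6 > Canola/T2 5 > Maize/T2 3 > Wheat/T2 2.
Fill Maize T1 block (20 at 22) → 75 left.
Fill Canola T1 block (45 at 18) → 30 left.
Wheat/T1 (13): +15 → 15 left.
Sorghum/T1: +15 of 40 at 9; pool empty.
Total = 22×20 + 18×45 + 13×15 + 9×15 = 1580.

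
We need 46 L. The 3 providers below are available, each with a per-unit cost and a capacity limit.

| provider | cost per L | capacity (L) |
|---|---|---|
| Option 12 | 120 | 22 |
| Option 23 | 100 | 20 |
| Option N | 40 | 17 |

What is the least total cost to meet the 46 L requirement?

Cheapest first:
Take 17 from Option N at 40 → need 29 more.
Take 20 from Option 23 at 100 → need 9 more.
Option 12 (120): take the remaining 9 → done.
Cost = 17×40 + 20×100 + 9×120 = 3760.

3760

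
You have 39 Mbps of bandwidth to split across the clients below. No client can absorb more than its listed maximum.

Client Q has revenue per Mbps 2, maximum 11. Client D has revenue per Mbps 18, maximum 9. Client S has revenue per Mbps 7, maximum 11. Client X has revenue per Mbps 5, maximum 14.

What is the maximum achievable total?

Order the clients by revenue per Mbps: Client D 18 > Client S 7 > Client X 5 > Client Q 2.
Client D takes 9 to reach its cap of 9 ; 30 left.
Give Client S 11 to hit its cap of 11 ; 19 left.
Client X: +14 to 14 (cap) ; 5 left.
Client Q has room for 11 but only 5 remain, so it gets 5.
Total = 2×5 + 18×9 + 7×11 + 5×14 = 319.

319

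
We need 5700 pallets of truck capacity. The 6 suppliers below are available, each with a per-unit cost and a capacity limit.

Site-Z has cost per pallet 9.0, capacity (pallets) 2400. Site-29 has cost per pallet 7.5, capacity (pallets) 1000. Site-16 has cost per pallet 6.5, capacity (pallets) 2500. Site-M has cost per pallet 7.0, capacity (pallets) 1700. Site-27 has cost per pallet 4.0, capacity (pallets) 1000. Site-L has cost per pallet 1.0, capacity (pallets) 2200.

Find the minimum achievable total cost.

Fill from the cheapest supplier first.
Take 2200 from Site-L at 1.0 ; need 3500 more.
Site-27 (4.0): use full 1000 ; 2500 pallets to go.
Site-16 at 6.5: take all 2500 pallets ; 0 still needed.
Site-M, Site-29, Site-Z: unused.
Cost = 2200×1.0 + 1000×4.0 + 2500×6.5 = 22450.

22450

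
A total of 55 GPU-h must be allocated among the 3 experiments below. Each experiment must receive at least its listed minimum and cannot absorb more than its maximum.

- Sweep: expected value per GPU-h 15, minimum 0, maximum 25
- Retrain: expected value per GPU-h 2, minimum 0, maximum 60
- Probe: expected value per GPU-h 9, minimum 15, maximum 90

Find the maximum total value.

Meeting every minimum uses 0+0+15 = 15 GPU-h, leaving 40.
Highest expected value per GPU-h first: Sweep 15 > Probe 9 > Retrain 2.
Give Sweep 25 more to hit its cap of 25 → 15 left.
Probe: +15 (room for 75) → 30. Pool exhausted.
Total = 15×25 + 9×30 = 645.

645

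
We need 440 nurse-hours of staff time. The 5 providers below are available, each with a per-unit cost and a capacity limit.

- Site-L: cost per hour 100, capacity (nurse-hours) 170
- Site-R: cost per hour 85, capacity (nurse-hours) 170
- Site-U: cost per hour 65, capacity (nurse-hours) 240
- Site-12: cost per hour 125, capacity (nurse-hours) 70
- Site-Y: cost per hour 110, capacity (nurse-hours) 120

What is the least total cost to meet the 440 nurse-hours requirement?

Fill from the cheapest provider first.
Take 240 from Site-U at 65 ; need 200 more.
Take 170 from Site-R at 85 ; need 30 more.
Site-L at 100: take 30 of its 170 ; requirement met.
Site-Y, Site-12: unused.
Cost = 240×65 + 170×85 + 30×100 = 33050.

33050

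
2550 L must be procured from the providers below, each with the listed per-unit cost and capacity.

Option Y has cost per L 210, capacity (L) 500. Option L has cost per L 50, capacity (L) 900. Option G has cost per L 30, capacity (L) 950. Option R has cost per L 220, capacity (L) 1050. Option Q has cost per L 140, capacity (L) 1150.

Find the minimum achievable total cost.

171500

Fill from the cheapest provider first.
Option G (30): use full 950 ; 1600 L to go.
Option L at 50: take all 900 L ; 700 still needed.
Option Q (140): take the remaining 700 ; done.
Option Y, Option R: unused.
Cost = 950×30 + 900×50 + 700×140 = 171500.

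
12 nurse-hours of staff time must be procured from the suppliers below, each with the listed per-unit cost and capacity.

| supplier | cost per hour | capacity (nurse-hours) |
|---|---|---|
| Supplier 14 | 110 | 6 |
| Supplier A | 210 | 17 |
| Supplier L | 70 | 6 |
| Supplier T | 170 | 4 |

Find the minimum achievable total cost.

1080

Use suppliers in increasing cost order.
Take 6 from Supplier L at 70 ; need 6 more.
Take 6 from Supplier 14 at 110 ; need 0 more.
Supplier T, Supplier A: unused.
Cost = 6×70 + 6×110 = 1080.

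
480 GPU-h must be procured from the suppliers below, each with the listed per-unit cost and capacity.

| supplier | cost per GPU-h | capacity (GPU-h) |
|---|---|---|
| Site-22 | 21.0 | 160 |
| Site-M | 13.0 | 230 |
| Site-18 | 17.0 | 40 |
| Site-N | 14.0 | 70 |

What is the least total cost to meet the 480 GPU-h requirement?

7590

Cheapest first:
Take 230 from Site-M at 13.0 → need 250 more.
Site-N (14.0): use full 70 → 180 GPU-h to go.
Site-18 at 17.0: take all 40 GPU-h → 140 still needed.
Site-22 at 21.0: take 140 of its 160 → requirement met.
Cost = 230×13.0 + 70×14.0 + 40×17.0 + 140×21.0 = 7590.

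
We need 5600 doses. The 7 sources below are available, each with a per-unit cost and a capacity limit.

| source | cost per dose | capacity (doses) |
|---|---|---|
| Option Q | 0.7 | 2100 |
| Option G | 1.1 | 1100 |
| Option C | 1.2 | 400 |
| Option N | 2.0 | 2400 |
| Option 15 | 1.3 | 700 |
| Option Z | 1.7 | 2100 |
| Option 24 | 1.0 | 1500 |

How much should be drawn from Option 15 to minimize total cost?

Use sources in increasing cost order.
Take 2100 from Option Q at 0.7 — need 3500 more.
Take 1500 from Option 24 at 1.0 — need 2000 more.
Take 1100 from Option G at 1.1 — need 900 more.
Take 400 from Option C at 1.2 — need 500 more.
Option 15 (1.3): take the remaining 500 — done.
Option Z, Option N: unused.

500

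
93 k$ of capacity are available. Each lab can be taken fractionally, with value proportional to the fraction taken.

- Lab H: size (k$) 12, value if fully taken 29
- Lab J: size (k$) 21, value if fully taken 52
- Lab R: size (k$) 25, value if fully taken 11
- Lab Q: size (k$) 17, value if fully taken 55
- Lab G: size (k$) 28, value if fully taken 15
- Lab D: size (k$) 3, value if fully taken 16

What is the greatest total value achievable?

172.28

Sort by value density: Lab D 16/3≈5.33, Lab Q 55/17≈3.24, Lab J 52/21≈2.48, Lab H 29/12≈2.42, Lab G 15/28≈0.536, Lab R 11/25≈0.44.
Lab D: take in full, 3 k$ for value 16 ; 90 left.
Take all of Lab Q (17 k$, value 55) ; 73 k$ left.
All 21 k$ of Lab J fit (value 52) ; 52 remain.
All 12 k$ of Lab H fit (value 29) ; 40 remain.
All 28 k$ of Lab G fit (value 15) ; 12 remain.
Only 12 k$ remain; take 12/25 of Lab R for value 11×12/25 = 5.28.
Total value = 172.28.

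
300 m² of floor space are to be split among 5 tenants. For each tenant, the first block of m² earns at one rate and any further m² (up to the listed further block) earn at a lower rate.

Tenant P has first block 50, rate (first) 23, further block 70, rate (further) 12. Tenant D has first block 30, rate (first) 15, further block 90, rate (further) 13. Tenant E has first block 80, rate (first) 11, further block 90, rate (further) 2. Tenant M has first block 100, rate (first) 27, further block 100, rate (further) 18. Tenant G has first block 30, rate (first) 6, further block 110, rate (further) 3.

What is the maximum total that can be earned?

Order all 10 blocks by rate: Tenant M/first 27 > Tenant P/first 23 > Tenant M/second 18 > Tenant D/first 15 > Tenant D/second 13 > Tenant P/second 12 > Tenant E/first 11 > Tenant G/first 6 > Tenant G/second 3 > Tenant E/second 2.
Tenant M/first (27): +100 → 200 left.
Tenant P/first (23): +50 → 150 left.
Tenant M second at 18: fill all 100 → 50 left.
Tenant D/first (15): +30 → 20 left.
20 remain; put them into Tenant D second at 13.
Total = 27×100 + 23×50 + 18×100 + 15×30 + 13×20 = 6360.

6360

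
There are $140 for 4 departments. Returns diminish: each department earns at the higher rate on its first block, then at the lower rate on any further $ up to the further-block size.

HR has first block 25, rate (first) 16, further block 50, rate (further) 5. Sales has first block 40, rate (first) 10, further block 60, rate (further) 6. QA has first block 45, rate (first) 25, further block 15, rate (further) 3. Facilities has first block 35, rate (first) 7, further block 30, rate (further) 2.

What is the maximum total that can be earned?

Order all 8 blocks by rate: QA/T1 25 > HR/T1 16 > Sales/T1 10 > Facilities/T1 7 > Sales/T2 6 > HR/T2 5 > QA/T2 3 > Facilities/T2 2.
QA T1 at 25: fill all 45 → 95 left.
HR T1 at 16: fill all 25 → 70 left.
Sales T1 at 10: fill all 40 → 30 left.
Facilities T1 at 7: only 30 left, fill 30.
Total = 25×45 + 16×25 + 10×40 + 7×30 = 2135.

2135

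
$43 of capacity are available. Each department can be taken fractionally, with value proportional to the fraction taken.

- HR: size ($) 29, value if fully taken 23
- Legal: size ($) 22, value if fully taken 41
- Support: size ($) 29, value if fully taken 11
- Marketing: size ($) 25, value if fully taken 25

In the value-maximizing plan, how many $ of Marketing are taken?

21

Rank by value-to-size ratio: Legal 41/22≈1.86, Marketing 25/25≈1, HR 23/29≈0.793, Support 11/29≈0.379.
Take all of Legal (22 $, value 41) — 21 $ left.
Fill the last 21 $ with part of Marketing: 21/25 of it earns 21.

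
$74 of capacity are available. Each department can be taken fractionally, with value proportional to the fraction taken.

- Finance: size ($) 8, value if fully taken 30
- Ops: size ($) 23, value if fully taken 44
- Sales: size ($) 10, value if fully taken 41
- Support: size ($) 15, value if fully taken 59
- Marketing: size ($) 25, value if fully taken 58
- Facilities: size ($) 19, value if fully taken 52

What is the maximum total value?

233.04

Best value per unit of size first: Sales 41/10≈4.1, Support 59/15≈3.93, Finance 30/8≈3.75, Facilities 52/19≈2.74, Marketing 58/25≈2.32, Ops 44/23≈1.91.
All 10 $ of Sales fit (value 41) → 64 remain.
Support: take in full, 15 $ for value 59 → 49 left.
Take all of Finance (8 $, value 30) → 41 $ left.
Facilities: take in full, 19 $ for value 52 → 22 left.
Only 22 $ remain; take 22/25 of Marketing for value 58×22/25 = 51.04.
Total value = 233.04.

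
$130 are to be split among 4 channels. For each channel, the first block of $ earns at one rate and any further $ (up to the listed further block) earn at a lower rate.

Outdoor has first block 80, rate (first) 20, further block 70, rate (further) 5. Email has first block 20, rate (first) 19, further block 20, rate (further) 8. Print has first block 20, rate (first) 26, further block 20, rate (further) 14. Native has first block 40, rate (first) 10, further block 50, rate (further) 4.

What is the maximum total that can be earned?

2640

Treat each block as its own option and order by rate: Print/T1 26 > Outdoor/T1 20 > Email/T1 19 > Print/T2 14 > Native/T1 10 > Email/T2 8 > Outdoor/T2 5 > Native/T2 4.
Print T1 at 26: fill all 20 → 110 left.
Outdoor T1 at 20: fill all 80 → 30 left.
Email T1 at 19: fill all 20 → 10 left.
10 remain; put them into Print T2 at 14.
Total = 26×20 + 20×80 + 19×20 + 14×10 = 2640.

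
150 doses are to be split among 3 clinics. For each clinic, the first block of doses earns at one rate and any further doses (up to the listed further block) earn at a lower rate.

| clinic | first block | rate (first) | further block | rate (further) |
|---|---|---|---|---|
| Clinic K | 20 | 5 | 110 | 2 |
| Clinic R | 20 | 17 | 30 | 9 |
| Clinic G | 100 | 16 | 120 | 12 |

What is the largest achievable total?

2300

Rank every tier by rate: Clinic R/first 17 > Clinic G/first 16 > Clinic G/second 12 > Clinic R/second 9 > Clinic K/first 5 > Clinic K/second 2.
Clinic R first at 17: fill all 20 — 130 left.
Clinic G/first (16): +100 — 30 left.
Clinic G second at 12: only 30 left, fill 30.
Total = 17×20 + 16×100 + 12×30 = 2300.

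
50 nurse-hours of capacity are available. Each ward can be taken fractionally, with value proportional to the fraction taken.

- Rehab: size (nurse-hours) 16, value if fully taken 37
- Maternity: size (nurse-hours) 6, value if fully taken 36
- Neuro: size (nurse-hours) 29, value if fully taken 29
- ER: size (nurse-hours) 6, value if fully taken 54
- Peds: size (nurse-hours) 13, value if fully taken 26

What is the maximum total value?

162

Rank by value-to-size ratio: ER 54/6≈9, Maternity 36/6≈6, Rehab 37/16≈2.31, Peds 26/13≈2, Neuro 29/29≈1.
All 6 nurse-hours of ER fit (value 54) → 44 remain.
Take all of Maternity (6 nurse-hours, value 36) → 38 nurse-hours left.
Take all of Rehab (16 nurse-hours, value 37) → 22 nurse-hours left.
Take all of Peds (13 nurse-hours, value 26) → 9 nurse-hours left.
Fill the last 9 nurse-hours with part of Neuro: 9/29 of it earns 9.
Total value = 162.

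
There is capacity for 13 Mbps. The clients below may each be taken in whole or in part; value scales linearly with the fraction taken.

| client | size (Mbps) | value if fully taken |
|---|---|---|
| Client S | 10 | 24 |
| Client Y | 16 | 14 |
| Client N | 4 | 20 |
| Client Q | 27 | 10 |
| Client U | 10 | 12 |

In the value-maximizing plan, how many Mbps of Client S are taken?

9

Sort by value density: Client N 20/4≈5, Client S 24/10≈2.4, Client U 12/10≈1.2, Client Y 14/16≈0.875, Client Q 10/27≈0.37.
Take all of Client N (4 Mbps, value 20) → 9 Mbps left.
9 Mbps left: a 9/10 share of Client S gives 24×9/10 = 21.6.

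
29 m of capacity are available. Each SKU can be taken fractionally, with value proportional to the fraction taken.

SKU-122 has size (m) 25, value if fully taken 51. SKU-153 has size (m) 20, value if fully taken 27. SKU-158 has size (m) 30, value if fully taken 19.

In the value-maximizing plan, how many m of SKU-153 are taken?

Sort by value density: SKU-122 51/25≈2.04, SKU-153 27/20≈1.35, SKU-158 19/30≈0.633.
SKU-122: take in full, 25 m for value 51 — 4 left.
4 m left: a 4/20 share of SKU-153 gives 27×4/20 = 5.4.

4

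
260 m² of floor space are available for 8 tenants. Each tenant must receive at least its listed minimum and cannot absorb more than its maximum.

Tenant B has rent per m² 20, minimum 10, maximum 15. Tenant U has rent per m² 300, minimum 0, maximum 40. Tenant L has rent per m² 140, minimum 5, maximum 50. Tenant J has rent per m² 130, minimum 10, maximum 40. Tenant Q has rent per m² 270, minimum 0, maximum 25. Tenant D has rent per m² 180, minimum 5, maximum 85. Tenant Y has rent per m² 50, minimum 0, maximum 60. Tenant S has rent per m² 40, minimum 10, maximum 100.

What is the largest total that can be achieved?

Meeting every minimum uses 10+0+5+10+0+5+0+10 = 40 m², leaving 220.
Highest rent per m² first: Tenant U 300 > Tenant Q 270 > Tenant D 180 > Tenant L 140 > Tenant J 130 > Tenant Y 50 > Tenant S 40 > Tenant B 20.
Give Tenant U 40 more to hit its cap of 40 → 180 left.
Give Tenant Q 25 more to hit its cap of 25 → 155 left.
Tenant D: +80 to 85 (cap) → 75 left.
Tenant L: +45 to 50 (cap) → 30 left.
Tenant J takes 30 more to reach its cap of 40 → 0 left.
Total = 20×10 + 300×40 + 140×50 + 130×40 + 270×25 + 180×85 + 40×10 = 46850.

46850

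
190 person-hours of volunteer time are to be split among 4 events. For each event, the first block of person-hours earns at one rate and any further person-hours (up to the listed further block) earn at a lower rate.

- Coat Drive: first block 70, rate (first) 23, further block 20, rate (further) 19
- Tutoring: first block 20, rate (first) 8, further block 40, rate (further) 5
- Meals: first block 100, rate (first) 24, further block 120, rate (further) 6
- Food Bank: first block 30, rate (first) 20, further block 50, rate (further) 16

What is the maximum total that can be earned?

4410

Order all 8 blocks by rate: Meals/T1 24 > Coat Drive/T1 23 > Food Bank/T1 20 > Coat Drive/T2 19 > Food Bank/T2 16 > Tutoring/T1 8 > Meals/T2 6 > Tutoring/T2 5.
Meals/T1 (24): +100 ; 90 left.
Fill Coat Drive T1 block (70 at 23) ; 20 left.
Food Bank/T1: +20 of 30 at 20; pool empty.
Total = 24×100 + 23×70 + 20×20 = 4410.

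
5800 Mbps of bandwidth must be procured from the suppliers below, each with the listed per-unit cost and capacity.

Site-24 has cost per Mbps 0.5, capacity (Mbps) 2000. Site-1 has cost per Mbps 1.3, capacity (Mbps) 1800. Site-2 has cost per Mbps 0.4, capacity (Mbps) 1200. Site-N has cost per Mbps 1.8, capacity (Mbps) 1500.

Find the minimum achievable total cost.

Use suppliers in increasing cost order.
Site-2 (0.4): use full 1200 ; 4600 Mbps to go.
Site-24 (0.5): use full 2000 ; 2600 Mbps to go.
Site-1 (1.3): use full 1800 ; 800 Mbps to go.
Site-N (1.8): take the remaining 800 ; done.
Cost = 1200×0.4 + 2000×0.5 + 1800×1.3 + 800×1.8 = 5260.

5260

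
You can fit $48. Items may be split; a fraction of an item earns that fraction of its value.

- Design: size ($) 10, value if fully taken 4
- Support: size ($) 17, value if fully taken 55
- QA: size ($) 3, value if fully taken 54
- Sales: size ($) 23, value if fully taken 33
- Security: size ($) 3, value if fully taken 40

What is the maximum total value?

182.8

Best value per unit of size first: QA 54/3≈18, Security 40/3≈13.3, Support 55/17≈3.24, Sales 33/23≈1.43, Design 4/10≈0.4.
All 3 $ of QA fit (value 54) — 45 remain.
Security: take in full, 3 $ for value 40 — 42 left.
All 17 $ of Support fit (value 55) — 25 remain.
Sales: take in full, 23 $ for value 33 — 2 left.
Only 2 $ remain; take 2/10 of Design for value 4×2/10 = 0.8.
Total value = 182.8.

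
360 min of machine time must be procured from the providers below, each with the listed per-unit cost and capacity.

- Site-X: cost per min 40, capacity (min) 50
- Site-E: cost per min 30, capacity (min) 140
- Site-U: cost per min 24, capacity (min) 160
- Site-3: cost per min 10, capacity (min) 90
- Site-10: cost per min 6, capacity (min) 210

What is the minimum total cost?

3600

Use providers in increasing cost order.
Site-10 at 6: take all 210 min — 150 still needed.
Site-3 (10): use full 90 — 60 min to go.
Site-U at 24: take 60 of its 160 — requirement met.
Site-E, Site-X: unused.
Cost = 210×6 + 90×10 + 60×24 = 3600.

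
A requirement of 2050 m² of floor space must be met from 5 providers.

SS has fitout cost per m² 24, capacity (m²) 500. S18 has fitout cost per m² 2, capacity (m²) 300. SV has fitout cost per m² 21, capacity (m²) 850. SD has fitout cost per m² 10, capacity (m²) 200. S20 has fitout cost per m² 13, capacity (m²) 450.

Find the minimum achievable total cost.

32300

Cheapest first:
Take 300 from S18 at 2 — need 1750 more.
SD (10): use full 200 — 1550 m² to go.
S20 at 13: take all 450 m² — 1100 still needed.
SV (21): use full 850 — 250 m² to go.
SS at 24: take 250 of its 500 — requirement met.
Cost = 300×2 + 200×10 + 450×13 + 850×21 + 250×24 = 32300.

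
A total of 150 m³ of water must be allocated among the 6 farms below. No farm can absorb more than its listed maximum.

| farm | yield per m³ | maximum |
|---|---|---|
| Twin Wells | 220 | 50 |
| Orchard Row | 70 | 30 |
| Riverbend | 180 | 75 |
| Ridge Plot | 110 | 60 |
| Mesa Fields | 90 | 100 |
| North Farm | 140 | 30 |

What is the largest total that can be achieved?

28000

Rank by yield per m³: Twin Wells 220 > Riverbend 180 > North Farm 140 > Ridge Plot 110 > Mesa Fields 90 > Orchard Row 70.
Twin Wells: +50 to 50 (cap) ; 100 left.
Riverbend: +75 to 75 (cap) ; 25 left.
Only 25 left; North Farm takes them to reach 25.
Total = 220×50 + 180×75 + 140×25 = 28000.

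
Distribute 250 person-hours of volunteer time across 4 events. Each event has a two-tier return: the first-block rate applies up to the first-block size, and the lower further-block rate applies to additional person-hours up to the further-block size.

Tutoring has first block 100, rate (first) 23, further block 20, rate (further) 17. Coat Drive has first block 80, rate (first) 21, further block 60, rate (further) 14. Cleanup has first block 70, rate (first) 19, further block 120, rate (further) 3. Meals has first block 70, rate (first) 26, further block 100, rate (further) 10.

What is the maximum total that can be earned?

Rank every tier by rate: Meals/T1 26 > Tutoring/T1 23 > Coat Drive/T1 21 > Cleanup/T1 19 > Tutoring/T2 17 > Coat Drive/T2 14 > Meals/T2 10 > Cleanup/T2 3.
Meals/T1 (26): +70 — 180 left.
Tutoring T1 at 23: fill all 100 — 80 left.
Coat Drive/T1 (21): +80 — 0 left.
Total = 26×70 + 23×100 + 21×80 = 5800.

5800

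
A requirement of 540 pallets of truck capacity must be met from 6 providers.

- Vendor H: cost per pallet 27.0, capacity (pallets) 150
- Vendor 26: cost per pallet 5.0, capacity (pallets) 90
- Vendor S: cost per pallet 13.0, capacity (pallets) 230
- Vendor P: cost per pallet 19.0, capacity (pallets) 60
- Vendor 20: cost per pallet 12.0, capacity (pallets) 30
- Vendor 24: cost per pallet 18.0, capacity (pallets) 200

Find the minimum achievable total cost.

7220

Cheapest first:
Vendor 26 (5.0): use full 90 ; 450 pallets to go.
Take 30 from Vendor 20 at 12.0 ; need 420 more.
Vendor S (13.0): use full 230 ; 190 pallets to go.
Vendor 24 at 18.0: take 190 of its 200 ; requirement met.
Vendor P, Vendor H: unused.
Cost = 90×5.0 + 30×12.0 + 230×13.0 + 190×18.0 = 7220.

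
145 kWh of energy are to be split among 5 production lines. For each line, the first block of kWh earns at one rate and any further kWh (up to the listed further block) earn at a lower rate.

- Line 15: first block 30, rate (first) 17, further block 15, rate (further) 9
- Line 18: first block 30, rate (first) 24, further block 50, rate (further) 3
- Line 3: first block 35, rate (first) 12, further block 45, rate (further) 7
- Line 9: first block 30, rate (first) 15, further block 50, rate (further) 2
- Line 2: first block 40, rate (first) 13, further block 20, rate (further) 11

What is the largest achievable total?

Treat each block as its own option and order by rate: Line 18/tier1 24 > Line 15/tier1 17 > Line 9/tier1 15 > Line 2/tier1 13 > Line 3/tier1 12 > Line 2/tier2 11 > Line 15/tier2 9 > Line 3/tier2 7 > Line 18/tier2 3 > Line 9/tier2 2.
Fill Line 18 tier1 block (30 at 24) → 115 left.
Line 15 tier1 at 17: fill all 30 → 85 left.
Fill Line 9 tier1 block (30 at 15) → 55 left.
Line 2/tier1 (13): +40 → 15 left.
Line 3 tier1 at 12: only 15 left, fill 15.
Total = 24×30 + 17×30 + 15×30 + 13×40 + 12×15 = 2380.

2380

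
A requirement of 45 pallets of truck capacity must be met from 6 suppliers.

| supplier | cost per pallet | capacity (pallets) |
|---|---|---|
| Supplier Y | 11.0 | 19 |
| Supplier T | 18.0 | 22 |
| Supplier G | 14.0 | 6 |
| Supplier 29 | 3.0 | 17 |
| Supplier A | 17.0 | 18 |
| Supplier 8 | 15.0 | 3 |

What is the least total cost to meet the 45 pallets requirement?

389

Cheapest first:
Supplier 29 (3.0): use full 17 → 28 pallets to go.
Supplier Y (11.0): use full 19 → 9 pallets to go.
Supplier G (14.0): use full 6 → 3 pallets to go.
Supplier 8 at 15.0: take all 3 pallets → 0 still needed.
Supplier A, Supplier T: unused.
Cost = 17×3.0 + 19×11.0 + 6×14.0 + 3×15.0 = 389.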